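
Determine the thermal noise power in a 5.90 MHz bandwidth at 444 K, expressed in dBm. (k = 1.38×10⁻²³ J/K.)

P_n = kTB = 1.38×10⁻²³ × 444 × 5.90×10⁶ = 3.62×10⁻¹⁴ W
In dBm: 10 log₁₀(3.62×10⁻¹⁴ / 10⁻³) = −104.4 dBm

−104.4 dBm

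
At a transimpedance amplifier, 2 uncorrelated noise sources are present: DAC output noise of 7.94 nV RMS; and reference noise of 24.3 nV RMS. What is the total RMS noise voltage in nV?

Uncorrelated sources add in power (mean-square): V_tot = √(ΣV_i²)
V_tot = √[(7.94×10⁻⁹)² + (2.43×10⁻⁸)²] = 2.56×10⁻⁸ V = 25.6 nV

25.6 nV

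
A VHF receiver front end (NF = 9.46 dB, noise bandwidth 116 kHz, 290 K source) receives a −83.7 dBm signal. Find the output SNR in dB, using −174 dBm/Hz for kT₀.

Noise floor: N = −174 + 10 log₁₀(B) + NF
10 log₁₀(1.16×10⁵) = 50.64 dB
N = −174 + 50.64 + 9.46 = −113.90 dBm
SNR = P_sig − N = −83.7 − (−113.90) = 30.20 dB → 30.2 dB

30.2 dB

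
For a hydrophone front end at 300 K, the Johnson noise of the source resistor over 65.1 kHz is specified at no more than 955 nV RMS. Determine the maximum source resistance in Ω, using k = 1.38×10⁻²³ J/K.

Johnson–Nyquist: V_n = √(4kTRB) ⇒ R = V_n² / (4kTB)
4kTB = 4 × 1.38×10⁻²³ × 300 × 6.51×10⁴ = 1.08×10⁻¹⁵
R = (9.55×10⁻⁷)² / 1.08×10⁻¹⁵ = 8.46×10² Ω = 846 Ω

846 Ω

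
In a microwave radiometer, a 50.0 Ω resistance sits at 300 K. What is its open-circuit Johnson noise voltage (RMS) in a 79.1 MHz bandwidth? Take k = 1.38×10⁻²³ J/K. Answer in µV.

8.09 µV

V_n = √(4kTRB)
4kTRB = 4 × 1.38×10⁻²³ × 300 × 5.00×10¹ × 7.91×10⁷ = 6.55×10⁻¹¹ V²
V_n = √(6.55×10⁻¹¹) = 8.09×10⁻⁶ V = 8.09 µV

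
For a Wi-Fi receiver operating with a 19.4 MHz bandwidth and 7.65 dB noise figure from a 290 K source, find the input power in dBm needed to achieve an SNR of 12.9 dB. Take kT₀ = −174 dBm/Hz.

−80.6 dBm

Sensitivity = −174 + 10 log₁₀(B) + NF + SNR_min
= −174 + 72.88 + 7.65 + 12.9
= −80.57 dBm → −80.6 dBm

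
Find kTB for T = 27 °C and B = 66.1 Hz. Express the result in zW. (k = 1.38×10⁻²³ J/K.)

274 zW

T = 27 °C + 273.15 = 300.15 K
P_n = kTB = 1.38×10⁻²³ × 300.15 × 6.61×10¹ = 2.74×10⁻¹⁹ W = 274 zW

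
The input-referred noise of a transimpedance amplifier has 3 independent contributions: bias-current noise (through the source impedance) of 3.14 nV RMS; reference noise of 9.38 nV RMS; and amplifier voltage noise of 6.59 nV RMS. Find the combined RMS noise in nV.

Uncorrelated sources add in power (mean-square): V_tot = √(ΣV_i²)
V_tot = √[(3.14×10⁻⁹)² + (9.38×10⁻⁹)² + (6.59×10⁻⁹)²] = 1.19×10⁻⁸ V = 11.9 nV

11.9 nV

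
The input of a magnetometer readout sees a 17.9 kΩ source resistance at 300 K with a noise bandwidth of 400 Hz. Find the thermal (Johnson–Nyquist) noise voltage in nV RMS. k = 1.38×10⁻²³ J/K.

V_n = √(4kTRB)
4kTRB = 4 × 1.38×10⁻²³ × 300 × 1.79×10⁴ × 4.00×10² = 1.19×10⁻¹³ V²
V_n = √(1.19×10⁻¹³) = 3.44×10⁻⁷ V = 344 nV

344 nV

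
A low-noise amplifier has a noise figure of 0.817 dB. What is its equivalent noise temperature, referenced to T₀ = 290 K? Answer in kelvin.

F = 10^(0.817/10) = 1.20698
T_e = (F − 1)·T₀ = (1.20698 − 1) × 290 = 60.0 K

60.0 K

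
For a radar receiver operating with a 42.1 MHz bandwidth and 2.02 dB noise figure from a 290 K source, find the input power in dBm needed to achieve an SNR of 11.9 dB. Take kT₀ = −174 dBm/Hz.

−83.8 dBm

Sensitivity = −174 + 10 log₁₀(B) + NF + SNR_min
= −174 + 76.24 + 2.02 + 11.9
= −83.84 dBm → −83.8 dBm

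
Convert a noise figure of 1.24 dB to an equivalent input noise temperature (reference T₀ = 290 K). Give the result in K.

95.8 K

F = 10^(1.24/10) = 1.33045
T_e = (F − 1)·T₀ = (1.33045 − 1) × 290 = 95.8 K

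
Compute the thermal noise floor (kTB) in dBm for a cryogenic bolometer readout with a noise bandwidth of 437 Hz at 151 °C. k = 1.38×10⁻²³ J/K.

T = 151 °C + 273.15 = 424.15 K
P_n = kTB = 1.38×10⁻²³ × 424.15 × 4.37×10² = 2.56×10⁻¹⁸ W
In dBm: 10 log₁₀(2.56×10⁻¹⁸ / 10⁻³) = −145.9 dBm

−145.9 dBm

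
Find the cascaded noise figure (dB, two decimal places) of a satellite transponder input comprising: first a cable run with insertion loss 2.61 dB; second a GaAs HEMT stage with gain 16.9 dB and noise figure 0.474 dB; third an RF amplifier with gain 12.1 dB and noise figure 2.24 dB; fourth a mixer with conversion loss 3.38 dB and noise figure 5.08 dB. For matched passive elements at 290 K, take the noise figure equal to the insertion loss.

3.15 dB

Convert to linear (a loss of L dB is a gain of −L dB): F_i = 10^(NF_i/10), G_i = 10^(G_i,dB/10)
  Stage 1: F_1 = 10^(2.61/10) = 1.824, G_1 = 10^(−2.61/10) = 0.5483
  Stage 2: F_2 = 10^(0.474/10) = 1.115, G_2 = 10^(16.9/10) = 48.98
  Stage 3: F_3 = 10^(2.24/10) = 1.675, G_3 = 10^(12.1/10) = 16.22
  Stage 4: F_4 = 10^(5.08/10) = 3.221, G_4 = 10^(−3.38/10) = 0.4592
Friis cascade:
  F = 1.824 + (1.115 − 1)/0.5483 + (1.675 − 1)/26.85 + (3.221 − 1)/435.5 = 2.064
NF = 10 log₁₀(2.064) = 3.15 dB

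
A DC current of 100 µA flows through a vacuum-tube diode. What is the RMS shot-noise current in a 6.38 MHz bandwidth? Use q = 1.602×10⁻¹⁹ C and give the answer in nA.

14.3 nA

I_n = √(2qI·B)
2qI·B = 2 × 1.602×10⁻¹⁹ × 1.00×10⁻⁴ × 6.38×10⁶ = 2.04×10⁻¹⁶ A²
I_n = √(2.04×10⁻¹⁶) = 1.43×10⁻⁸ A = 14.3 nA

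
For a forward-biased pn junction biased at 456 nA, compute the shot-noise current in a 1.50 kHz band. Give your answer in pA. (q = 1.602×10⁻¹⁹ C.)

14.8 pA

I_n = √(2qI·B)
2qI·B = 2 × 1.602×10⁻¹⁹ × 4.56×10⁻⁷ × 1.50×10³ = 2.19×10⁻²² A²
I_n = √(2.19×10⁻²²) = 1.48×10⁻¹¹ A = 14.8 pA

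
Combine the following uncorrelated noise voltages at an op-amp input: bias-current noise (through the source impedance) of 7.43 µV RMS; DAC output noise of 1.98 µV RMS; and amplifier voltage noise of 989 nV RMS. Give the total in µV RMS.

Uncorrelated sources add in power (mean-square): V_tot = √(ΣV_i²)
V_tot = √[(7.43×10⁻⁶)² + (1.98×10⁻⁶)² + (9.89×10⁻⁷)²] = 7.75×10⁻⁶ V = 7.75 µV

7.75 µV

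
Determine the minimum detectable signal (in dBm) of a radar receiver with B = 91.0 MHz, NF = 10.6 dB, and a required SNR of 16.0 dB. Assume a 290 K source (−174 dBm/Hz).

Sensitivity = −174 + 10 log₁₀(B) + NF + SNR_min
= −174 + 79.59 + 10.6 + 16.0
= −67.81 dBm → −67.8 dBm

−67.8 dBm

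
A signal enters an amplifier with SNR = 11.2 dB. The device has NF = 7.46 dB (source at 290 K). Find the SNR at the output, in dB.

By definition F = SNR_in/SNR_out, so in dB: SNR_out = SNR_in − NF
SNR_out = 11.2 − 7.46 = 3.74 dB

3.74 dB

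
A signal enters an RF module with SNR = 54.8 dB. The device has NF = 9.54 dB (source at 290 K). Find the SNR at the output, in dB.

By definition F = SNR_in/SNR_out, so in dB: SNR_out = SNR_in − NF
SNR_out = 54.8 − 9.54 = 45.26 dB

45.26 dB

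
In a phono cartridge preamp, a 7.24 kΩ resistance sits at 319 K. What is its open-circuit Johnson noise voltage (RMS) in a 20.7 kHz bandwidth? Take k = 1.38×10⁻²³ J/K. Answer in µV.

1.62 µV

V_n = √(4kTRB)
4kTRB = 4 × 1.38×10⁻²³ × 319 × 7.24×10³ × 2.07×10⁴ = 2.64×10⁻¹² V²
V_n = √(2.64×10⁻¹²) = 1.62×10⁻⁶ V = 1.62 µV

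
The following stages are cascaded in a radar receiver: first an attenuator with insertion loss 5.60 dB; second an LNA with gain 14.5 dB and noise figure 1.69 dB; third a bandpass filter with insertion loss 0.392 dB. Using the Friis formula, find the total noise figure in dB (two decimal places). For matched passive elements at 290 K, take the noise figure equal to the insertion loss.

Convert to linear (a loss of L dB is a gain of −L dB): F_i = 10^(NF_i/10), G_i = 10^(G_i,dB/10)
  Stage 1: F_1 = 10^(5.60/10) = 3.631, G_1 = 10^(−5.60/10) = 0.2754
  Stage 2: F_2 = 10^(1.69/10) = 1.476, G_2 = 10^(14.5/10) = 28.18
  Stage 3: F_3 = 10^(0.392/10) = 1.094, G_3 = 10^(−0.392/10) = 0.9137
Friis cascade:
  F = 3.631 + (1.476 − 1)/0.2754 + (1.094 − 1)/7.762 = 5.370
NF = 10 log₁₀(5.370) = 7.30 dB

7.30 dB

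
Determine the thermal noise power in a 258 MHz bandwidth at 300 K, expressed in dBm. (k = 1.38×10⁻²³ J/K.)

P_n = kTB = 1.38×10⁻²³ × 300 × 2.58×10⁸ = 1.07×10⁻¹² W
In dBm: 10 log₁₀(1.07×10⁻¹² / 10⁻³) = −89.7 dBm

−89.7 dBm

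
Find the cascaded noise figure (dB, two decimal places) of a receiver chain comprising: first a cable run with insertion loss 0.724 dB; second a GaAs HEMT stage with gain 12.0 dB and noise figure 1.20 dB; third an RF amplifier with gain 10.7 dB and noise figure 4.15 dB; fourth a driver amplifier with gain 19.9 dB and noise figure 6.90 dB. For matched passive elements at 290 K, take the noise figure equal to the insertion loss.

2.31 dB

Convert to linear (a loss of L dB is a gain of −L dB): F_i = 10^(NF_i/10), G_i = 10^(G_i,dB/10)
  Stage 1: F_1 = 10^(0.724/10) = 1.181, G_1 = 10^(−0.724/10) = 0.8464
  Stage 2: F_2 = 10^(1.20/10) = 1.318, G_2 = 10^(12.0/10) = 15.85
  Stage 3: F_3 = 10^(4.15/10) = 2.600, G_3 = 10^(10.7/10) = 11.75
  Stage 4: F_4 = 10^(6.90/10) = 4.898, G_4 = 10^(19.9/10) = 97.72
Friis cascade:
  F = 1.181 + (1.318 − 1)/0.8464 + (2.600 − 1)/13.42 + (4.898 − 1)/157.6 = 1.701
NF = 10 log₁₀(1.701) = 2.31 dB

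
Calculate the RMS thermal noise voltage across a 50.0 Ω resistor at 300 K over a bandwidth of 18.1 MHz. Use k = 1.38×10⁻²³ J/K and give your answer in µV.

V_n = √(4kTRB)
4kTRB = 4 × 1.38×10⁻²³ × 300 × 5.00×10¹ × 1.81×10⁷ = 1.50×10⁻¹¹ V²
V_n = √(1.50×10⁻¹¹) = 3.87×10⁻⁶ V = 3.87 µV

3.87 µV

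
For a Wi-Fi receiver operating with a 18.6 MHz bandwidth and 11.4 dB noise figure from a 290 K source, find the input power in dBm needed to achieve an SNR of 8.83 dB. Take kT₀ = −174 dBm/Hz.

Sensitivity = −174 + 10 log₁₀(B) + NF + SNR_min
= −174 + 72.7 + 11.4 + 8.83
= −81.07 dBm → −81.1 dBm

−81.1 dBm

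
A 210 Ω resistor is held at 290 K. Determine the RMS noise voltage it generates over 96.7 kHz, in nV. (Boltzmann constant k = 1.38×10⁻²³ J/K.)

570 nV

V_n = √(4kTRB)
4kTRB = 4 × 1.38×10⁻²³ × 290 × 2.10×10² × 9.67×10⁴ = 3.25×10⁻¹³ V²
V_n = √(3.25×10⁻¹³) = 5.70×10⁻⁷ V = 570 nV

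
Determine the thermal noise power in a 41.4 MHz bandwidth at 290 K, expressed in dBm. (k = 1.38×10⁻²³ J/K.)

−97.8 dBm

P_n = kTB = 1.38×10⁻²³ × 290 × 4.14×10⁷ = 1.66×10⁻¹³ W
In dBm: 10 log₁₀(1.66×10⁻¹³ / 10⁻³) = −97.8 dBm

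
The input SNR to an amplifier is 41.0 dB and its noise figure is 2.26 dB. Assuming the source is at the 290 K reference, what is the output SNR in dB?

By definition F = SNR_in/SNR_out, so in dB: SNR_out = SNR_in − NF
SNR_out = 41.0 − 2.26 = 38.74 dB

38.74 dB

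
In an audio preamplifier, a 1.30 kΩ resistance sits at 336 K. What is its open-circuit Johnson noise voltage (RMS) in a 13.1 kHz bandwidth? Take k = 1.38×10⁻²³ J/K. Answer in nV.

562 nV

V_n = √(4kTRB)
4kTRB = 4 × 1.38×10⁻²³ × 336 × 1.30×10³ × 1.31×10⁴ = 3.16×10⁻¹³ V²
V_n = √(3.16×10⁻¹³) = 5.62×10⁻⁷ V = 562 nV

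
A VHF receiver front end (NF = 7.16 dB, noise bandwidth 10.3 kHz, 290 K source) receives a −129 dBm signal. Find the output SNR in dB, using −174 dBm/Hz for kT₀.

−2.3 dB

Noise floor: N = −174 + 10 log₁₀(B) + NF
10 log₁₀(1.03×10⁴) = 40.13 dB
N = −174 + 40.13 + 7.16 = −126.71 dBm
SNR = P_sig − N = −129 − (−126.71) = −2.29 dB → −2.3 dB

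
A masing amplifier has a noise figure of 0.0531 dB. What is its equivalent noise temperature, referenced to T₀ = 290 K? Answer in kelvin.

F = 10^(0.0531/10) = 1.0123
T_e = (F − 1)·T₀ = (1.0123 − 1) × 290 = 3.57 K

3.57 K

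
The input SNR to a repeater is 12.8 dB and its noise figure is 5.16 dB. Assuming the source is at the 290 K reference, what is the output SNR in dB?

By definition F = SNR_in/SNR_out, so in dB: SNR_out = SNR_in − NF
SNR_out = 12.8 − 5.16 = 7.64 dB

7.64 dB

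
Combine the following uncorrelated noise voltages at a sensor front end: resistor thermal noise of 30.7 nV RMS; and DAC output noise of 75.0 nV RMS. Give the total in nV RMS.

Uncorrelated sources add in power (mean-square): V_tot = √(ΣV_i²)
V_tot = √[(3.07×10⁻⁸)² + (7.50×10⁻⁸)²] = 8.10×10⁻⁸ V = 81.0 nV

81.0 nV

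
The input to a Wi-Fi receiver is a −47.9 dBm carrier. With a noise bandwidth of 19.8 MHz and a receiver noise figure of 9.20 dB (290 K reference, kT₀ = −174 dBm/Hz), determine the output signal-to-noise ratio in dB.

Noise floor: N = −174 + 10 log₁₀(B) + NF
10 log₁₀(1.98×10⁷) = 72.97 dB
N = −174 + 72.97 + 9.20 = −91.83 dBm
SNR = P_sig − N = −47.9 − (−91.83) = 43.93 dB → 43.9 dB

43.9 dB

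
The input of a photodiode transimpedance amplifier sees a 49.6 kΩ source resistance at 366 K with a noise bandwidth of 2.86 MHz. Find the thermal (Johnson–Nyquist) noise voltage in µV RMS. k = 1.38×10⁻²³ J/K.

53.5 µV

V_n = √(4kTRB)
4kTRB = 4 × 1.38×10⁻²³ × 366 × 4.96×10⁴ × 2.86×10⁶ = 2.87×10⁻⁹ V²
V_n = √(2.87×10⁻⁹) = 5.35×10⁻⁵ V = 53.5 µV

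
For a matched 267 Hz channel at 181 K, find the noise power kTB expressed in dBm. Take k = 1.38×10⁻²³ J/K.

−151.8 dBm

P_n = kTB = 1.38×10⁻²³ × 181 × 2.67×10² = 6.67×10⁻¹⁹ W
In dBm: 10 log₁₀(6.67×10⁻¹⁹ / 10⁻³) = −151.8 dBm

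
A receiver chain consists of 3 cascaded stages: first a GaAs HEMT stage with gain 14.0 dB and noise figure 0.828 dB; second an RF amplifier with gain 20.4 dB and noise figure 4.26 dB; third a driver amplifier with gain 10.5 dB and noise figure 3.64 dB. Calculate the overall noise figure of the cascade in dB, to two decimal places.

Convert to linear (a loss of L dB is a gain of −L dB): F_i = 10^(NF_i/10), G_i = 10^(G_i,dB/10)
  Stage 1: F_1 = 10^(0.828/10) = 1.210, G_1 = 10^(14.0/10) = 25.12
  Stage 2: F_2 = 10^(4.26/10) = 2.667, G_2 = 10^(20.4/10) = 109.6
  Stage 3: F_3 = 10^(3.64/10) = 2.312, G_3 = 10^(10.5/10) = 11.22
Friis cascade:
  F = 1.210 + (2.667 − 1)/25.12 + (2.312 − 1)/2754 = 1.277
NF = 10 log₁₀(1.277) = 1.06 dB

1.06 dB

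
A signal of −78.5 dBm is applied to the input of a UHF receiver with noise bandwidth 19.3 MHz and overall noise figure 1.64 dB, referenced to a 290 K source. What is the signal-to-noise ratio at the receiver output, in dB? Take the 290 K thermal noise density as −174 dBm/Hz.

21.0 dB

Noise floor: N = −174 + 10 log₁₀(B) + NF
10 log₁₀(1.93×10⁷) = 72.86 dB
N = −174 + 72.86 + 1.64 = −99.50 dBm
SNR = P_sig − N = −78.5 − (−99.50) = 21.00 dB → 21.0 dB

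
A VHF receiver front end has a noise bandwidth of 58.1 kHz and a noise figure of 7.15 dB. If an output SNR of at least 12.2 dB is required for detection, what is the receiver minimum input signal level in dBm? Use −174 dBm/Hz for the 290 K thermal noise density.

−107.0 dBm

Sensitivity = −174 + 10 log₁₀(B) + NF + SNR_min
= −174 + 47.64 + 7.15 + 12.2
= −107.01 dBm → −107.0 dBm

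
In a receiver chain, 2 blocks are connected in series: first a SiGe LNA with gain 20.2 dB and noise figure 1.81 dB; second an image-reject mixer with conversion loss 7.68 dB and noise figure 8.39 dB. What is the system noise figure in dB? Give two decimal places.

1.97 dB

Convert to linear (a loss of L dB is a gain of −L dB): F_i = 10^(NF_i/10), G_i = 10^(G_i,dB/10)
  Stage 1: F_1 = 10^(1.81/10) = 1.517, G_1 = 10^(20.2/10) = 104.7
  Stage 2: F_2 = 10^(8.39/10) = 6.902, G_2 = 10^(−7.68/10) = 0.1706
Friis cascade:
  F = 1.517 + (6.902 − 1)/104.7 = 1.573
NF = 10 log₁₀(1.573) = 1.97 dB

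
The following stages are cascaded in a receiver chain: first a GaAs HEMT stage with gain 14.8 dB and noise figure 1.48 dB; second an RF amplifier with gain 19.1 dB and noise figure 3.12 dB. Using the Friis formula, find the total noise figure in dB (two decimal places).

1.59 dB

Convert to linear (a loss of L dB is a gain of −L dB): F_i = 10^(NF_i/10), G_i = 10^(G_i,dB/10)
  Stage 1: F_1 = 10^(1.48/10) = 1.406, G_1 = 10^(14.8/10) = 30.20
  Stage 2: F_2 = 10^(3.12/10) = 2.051, G_2 = 10^(19.1/10) = 81.28
Friis cascade:
  F = 1.406 + (2.051 − 1)/30.20 = 1.441
NF = 10 log₁₀(1.441) = 1.59 dB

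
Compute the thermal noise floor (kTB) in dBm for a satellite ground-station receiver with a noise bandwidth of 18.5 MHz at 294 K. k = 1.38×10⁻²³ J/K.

−101.2 dBm

P_n = kTB = 1.38×10⁻²³ × 294 × 1.85×10⁷ = 7.51×10⁻¹⁴ W
In dBm: 10 log₁₀(7.51×10⁻¹⁴ / 10⁻³) = −101.2 dBm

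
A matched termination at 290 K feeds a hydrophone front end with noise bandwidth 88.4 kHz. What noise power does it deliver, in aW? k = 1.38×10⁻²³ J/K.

P_n = kTB = 1.38×10⁻²³ × 290 × 8.84×10⁴ = 3.54×10⁻¹⁶ W = 354 aW

354 aW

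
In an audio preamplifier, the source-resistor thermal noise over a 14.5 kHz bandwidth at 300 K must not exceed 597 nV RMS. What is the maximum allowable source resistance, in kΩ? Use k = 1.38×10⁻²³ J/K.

1.48 kΩ

Johnson–Nyquist: V_n = √(4kTRB) ⇒ R = V_n² / (4kTB)
4kTB = 4 × 1.38×10⁻²³ × 300 × 1.45×10⁴ = 2.40×10⁻¹⁶
R = (5.97×10⁻⁷)² / 2.40×10⁻¹⁶ = 1.48×10³ Ω = 1.48 kΩ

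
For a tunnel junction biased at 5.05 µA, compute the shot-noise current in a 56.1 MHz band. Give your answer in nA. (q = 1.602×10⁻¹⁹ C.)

9.53 nA

I_n = √(2qI·B)
2qI·B = 2 × 1.602×10⁻¹⁹ × 5.05×10⁻⁶ × 5.61×10⁷ = 9.08×10⁻¹⁷ A²
I_n = √(9.08×10⁻¹⁷) = 9.53×10⁻⁹ A = 9.53 nA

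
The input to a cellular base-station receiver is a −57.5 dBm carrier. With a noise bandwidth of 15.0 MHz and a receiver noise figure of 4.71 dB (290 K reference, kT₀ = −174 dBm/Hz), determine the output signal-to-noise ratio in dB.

Noise floor: N = −174 + 10 log₁₀(B) + NF
10 log₁₀(1.50×10⁷) = 71.76 dB
N = −174 + 71.76 + 4.71 = −97.53 dBm
SNR = P_sig − N = −57.5 − (−97.53) = 40.03 dB → 40.0 dB

40.0 dB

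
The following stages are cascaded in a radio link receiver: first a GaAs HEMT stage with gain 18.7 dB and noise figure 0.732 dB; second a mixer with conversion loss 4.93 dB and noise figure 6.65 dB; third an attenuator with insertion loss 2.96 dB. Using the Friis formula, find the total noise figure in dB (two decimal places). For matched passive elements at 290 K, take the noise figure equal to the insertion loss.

1.05 dB

Convert to linear (a loss of L dB is a gain of −L dB): F_i = 10^(NF_i/10), G_i = 10^(G_i,dB/10)
  Stage 1: F_1 = 10^(0.732/10) = 1.184, G_1 = 10^(18.7/10) = 74.13
  Stage 2: F_2 = 10^(6.65/10) = 4.624, G_2 = 10^(−4.93/10) = 0.3214
  Stage 3: F_3 = 10^(2.96/10) = 1.977, G_3 = 10^(−2.96/10) = 0.5058
Friis cascade:
  F = 1.184 + (4.624 − 1)/74.13 + (1.977 − 1)/23.82 = 1.273
NF = 10 log₁₀(1.273) = 1.05 dB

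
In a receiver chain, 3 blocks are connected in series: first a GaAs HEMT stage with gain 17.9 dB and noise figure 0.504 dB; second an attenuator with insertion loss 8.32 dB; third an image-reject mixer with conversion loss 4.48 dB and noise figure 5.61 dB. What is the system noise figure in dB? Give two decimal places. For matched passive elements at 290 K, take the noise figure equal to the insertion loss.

1.78 dB

Convert to linear (a loss of L dB is a gain of −L dB): F_i = 10^(NF_i/10), G_i = 10^(G_i,dB/10)
  Stage 1: F_1 = 10^(0.504/10) = 1.123, G_1 = 10^(17.9/10) = 61.66
  Stage 2: F_2 = 10^(8.32/10) = 6.792, G_2 = 10^(−8.32/10) = 0.1472
  Stage 3: F_3 = 10^(5.61/10) = 3.639, G_3 = 10^(−4.48/10) = 0.3565
Friis cascade:
  F = 1.123 + (6.792 − 1)/61.66 + (3.639 − 1)/9.078 = 1.508
NF = 10 log₁₀(1.508) = 1.78 dB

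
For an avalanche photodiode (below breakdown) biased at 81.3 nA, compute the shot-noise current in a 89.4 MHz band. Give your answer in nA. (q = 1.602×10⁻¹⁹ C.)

1.53 nA

I_n = √(2qI·B)
2qI·B = 2 × 1.602×10⁻¹⁹ × 8.13×10⁻⁸ × 8.94×10⁷ = 2.33×10⁻¹⁸ A²
I_n = √(2.33×10⁻¹⁸) = 1.53×10⁻⁹ A = 1.53 nA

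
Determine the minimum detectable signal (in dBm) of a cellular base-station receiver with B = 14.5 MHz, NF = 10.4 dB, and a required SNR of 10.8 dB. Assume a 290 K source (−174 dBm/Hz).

Sensitivity = −174 + 10 log₁₀(B) + NF + SNR_min
= −174 + 71.61 + 10.4 + 10.8
= −81.19 dBm → −81.2 dBm

−81.2 dBm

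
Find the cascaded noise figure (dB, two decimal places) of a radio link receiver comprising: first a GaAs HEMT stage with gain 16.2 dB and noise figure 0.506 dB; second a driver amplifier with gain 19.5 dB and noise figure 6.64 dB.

0.83 dB

Convert to linear (a loss of L dB is a gain of −L dB): F_i = 10^(NF_i/10), G_i = 10^(G_i,dB/10)
  Stage 1: F_1 = 10^(0.506/10) = 1.124, G_1 = 10^(16.2/10) = 41.69
  Stage 2: F_2 = 10^(6.64/10) = 4.613, G_2 = 10^(19.5/10) = 89.13
Friis cascade:
  F = 1.124 + (4.613 − 1)/41.69 = 1.210
NF = 10 log₁₀(1.210) = 0.83 dB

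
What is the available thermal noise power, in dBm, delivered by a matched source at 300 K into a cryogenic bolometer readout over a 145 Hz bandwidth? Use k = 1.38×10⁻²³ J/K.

−152.2 dBm

P_n = kTB = 1.38×10⁻²³ × 300 × 1.45×10² = 6.00×10⁻¹⁹ W
In dBm: 10 log₁₀(6.00×10⁻¹⁹ / 10⁻³) = −152.2 dBm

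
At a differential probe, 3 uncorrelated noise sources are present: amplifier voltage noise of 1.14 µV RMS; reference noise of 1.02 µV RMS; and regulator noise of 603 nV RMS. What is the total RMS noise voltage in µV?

1.64 µV

Uncorrelated sources add in power (mean-square): V_tot = √(ΣV_i²)
V_tot = √[(1.14×10⁻⁶)² + (1.02×10⁻⁶)² + (6.03×10⁻⁷)²] = 1.64×10⁻⁶ V = 1.64 µV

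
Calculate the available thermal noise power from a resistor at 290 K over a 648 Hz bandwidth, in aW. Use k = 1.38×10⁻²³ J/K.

2.59 aW

P_n = kTB = 1.38×10⁻²³ × 290 × 6.48×10² = 2.59×10⁻¹⁸ W = 2.59 aW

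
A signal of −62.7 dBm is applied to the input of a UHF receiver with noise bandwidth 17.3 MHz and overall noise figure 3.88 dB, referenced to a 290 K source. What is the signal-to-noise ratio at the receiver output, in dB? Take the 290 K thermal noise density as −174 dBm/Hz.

Noise floor: N = −174 + 10 log₁₀(B) + NF
10 log₁₀(1.73×10⁷) = 72.38 dB
N = −174 + 72.38 + 3.88 = −97.74 dBm
SNR = P_sig − N = −62.7 − (−97.74) = 35.04 dB → 35.0 dB

35.0 dB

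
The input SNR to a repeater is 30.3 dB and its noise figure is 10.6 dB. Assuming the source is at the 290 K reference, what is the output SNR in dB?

19.7 dB

By definition F = SNR_in/SNR_out, so in dB: SNR_out = SNR_in − NF
SNR_out = 30.3 − 10.6 = 19.7 dB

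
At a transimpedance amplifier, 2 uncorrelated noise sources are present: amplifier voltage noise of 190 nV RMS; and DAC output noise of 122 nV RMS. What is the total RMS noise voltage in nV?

Uncorrelated sources add in power (mean-square): V_tot = √(ΣV_i²)
V_tot = √[(1.90×10⁻⁷)² + (1.22×10⁻⁷)²] = 2.26×10⁻⁷ V = 226 nV

226 nV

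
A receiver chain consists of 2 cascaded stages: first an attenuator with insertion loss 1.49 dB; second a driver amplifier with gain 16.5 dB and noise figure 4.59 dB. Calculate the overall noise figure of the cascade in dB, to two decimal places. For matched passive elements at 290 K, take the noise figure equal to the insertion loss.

6.08 dB

Convert to linear (a loss of L dB is a gain of −L dB): F_i = 10^(NF_i/10), G_i = 10^(G_i,dB/10)
  Stage 1: F_1 = 10^(1.49/10) = 1.409, G_1 = 10^(−1.49/10) = 0.7096
  Stage 2: F_2 = 10^(4.59/10) = 2.877, G_2 = 10^(16.5/10) = 44.67
Friis cascade:
  F = 1.409 + (2.877 − 1)/0.7096 = 4.055
NF = 10 log₁₀(4.055) = 6.08 dB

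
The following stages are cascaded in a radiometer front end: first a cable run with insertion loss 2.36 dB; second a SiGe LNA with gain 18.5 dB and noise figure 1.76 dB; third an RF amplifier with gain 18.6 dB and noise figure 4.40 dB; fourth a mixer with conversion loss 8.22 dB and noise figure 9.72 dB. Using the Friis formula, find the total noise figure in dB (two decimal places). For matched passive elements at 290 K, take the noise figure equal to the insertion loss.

4.20 dB

Convert to linear (a loss of L dB is a gain of −L dB): F_i = 10^(NF_i/10), G_i = 10^(G_i,dB/10)
  Stage 1: F_1 = 10^(2.36/10) = 1.722, G_1 = 10^(−2.36/10) = 0.5808
  Stage 2: F_2 = 10^(1.76/10) = 1.500, G_2 = 10^(18.5/10) = 70.79
  Stage 3: F_3 = 10^(4.40/10) = 2.754, G_3 = 10^(18.6/10) = 72.44
  Stage 4: F_4 = 10^(9.72/10) = 9.376, G_4 = 10^(−8.22/10) = 0.1507
Friis cascade:
  F = 1.722 + (1.500 − 1)/0.5808 + (2.754 − 1)/41.11 + (9.376 − 1)/2979 = 2.628
NF = 10 log₁₀(2.628) = 4.20 dB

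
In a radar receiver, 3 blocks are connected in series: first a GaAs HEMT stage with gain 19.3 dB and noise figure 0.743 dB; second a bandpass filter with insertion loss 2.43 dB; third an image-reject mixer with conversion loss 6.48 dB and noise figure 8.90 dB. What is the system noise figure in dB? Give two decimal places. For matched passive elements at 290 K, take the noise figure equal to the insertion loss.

1.25 dB

Convert to linear (a loss of L dB is a gain of −L dB): F_i = 10^(NF_i/10), G_i = 10^(G_i,dB/10)
  Stage 1: F_1 = 10^(0.743/10) = 1.187, G_1 = 10^(19.3/10) = 85.11
  Stage 2: F_2 = 10^(2.43/10) = 1.750, G_2 = 10^(−2.43/10) = 0.5715
  Stage 3: F_3 = 10^(8.90/10) = 7.762, G_3 = 10^(−6.48/10) = 0.2249
Friis cascade:
  F = 1.187 + (1.750 − 1)/85.11 + (7.762 − 1)/48.64 = 1.334
NF = 10 log₁₀(1.334) = 1.25 dB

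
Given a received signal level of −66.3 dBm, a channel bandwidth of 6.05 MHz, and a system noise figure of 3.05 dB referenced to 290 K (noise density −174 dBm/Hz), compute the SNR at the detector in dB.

36.8 dB

Noise floor: N = −174 + 10 log₁₀(B) + NF
10 log₁₀(6.05×10⁶) = 67.82 dB
N = −174 + 67.82 + 3.05 = −103.13 dBm
SNR = P_sig − N = −66.3 − (−103.13) = 36.83 dB → 36.8 dB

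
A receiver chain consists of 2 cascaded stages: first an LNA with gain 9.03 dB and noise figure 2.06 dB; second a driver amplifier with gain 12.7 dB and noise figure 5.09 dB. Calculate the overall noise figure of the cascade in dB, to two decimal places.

Convert to linear (a loss of L dB is a gain of −L dB): F_i = 10^(NF_i/10), G_i = 10^(G_i,dB/10)
  Stage 1: F_1 = 10^(2.06/10) = 1.607, G_1 = 10^(9.03/10) = 7.998
  Stage 2: F_2 = 10^(5.09/10) = 3.228, G_2 = 10^(12.7/10) = 18.62
Friis cascade:
  F = 1.607 + (3.228 − 1)/7.998 = 1.886
NF = 10 log₁₀(1.886) = 2.75 dB

2.75 dB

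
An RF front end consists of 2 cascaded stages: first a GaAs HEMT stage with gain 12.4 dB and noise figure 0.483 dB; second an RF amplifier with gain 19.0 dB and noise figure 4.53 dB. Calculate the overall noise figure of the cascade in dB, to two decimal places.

0.88 dB

Convert to linear (a loss of L dB is a gain of −L dB): F_i = 10^(NF_i/10), G_i = 10^(G_i,dB/10)
  Stage 1: F_1 = 10^(0.483/10) = 1.118, G_1 = 10^(12.4/10) = 17.38
  Stage 2: F_2 = 10^(4.53/10) = 2.838, G_2 = 10^(19.0/10) = 79.43
Friis cascade:
  F = 1.118 + (2.838 − 1)/17.38 = 1.223
NF = 10 log₁₀(1.223) = 0.88 dB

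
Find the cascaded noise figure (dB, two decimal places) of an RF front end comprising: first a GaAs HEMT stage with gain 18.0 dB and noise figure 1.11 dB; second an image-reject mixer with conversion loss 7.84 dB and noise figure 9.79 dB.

Convert to linear (a loss of L dB is a gain of −L dB): F_i = 10^(NF_i/10), G_i = 10^(G_i,dB/10)
  Stage 1: F_1 = 10^(1.11/10) = 1.291, G_1 = 10^(18.0/10) = 63.10
  Stage 2: F_2 = 10^(9.79/10) = 9.528, G_2 = 10^(−7.84/10) = 0.1644
Friis cascade:
  F = 1.291 + (9.528 − 1)/63.10 = 1.426
NF = 10 log₁₀(1.426) = 1.54 dB

1.54 dB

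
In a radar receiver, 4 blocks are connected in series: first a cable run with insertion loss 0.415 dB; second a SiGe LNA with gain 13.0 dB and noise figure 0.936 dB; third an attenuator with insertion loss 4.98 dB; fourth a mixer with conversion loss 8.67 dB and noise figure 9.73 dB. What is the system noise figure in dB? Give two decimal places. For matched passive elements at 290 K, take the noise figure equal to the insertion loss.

Convert to linear (a loss of L dB is a gain of −L dB): F_i = 10^(NF_i/10), G_i = 10^(G_i,dB/10)
  Stage 1: F_1 = 10^(0.415/10) = 1.100, G_1 = 10^(−0.415/10) = 0.9089
  Stage 2: F_2 = 10^(0.936/10) = 1.241, G_2 = 10^(13.0/10) = 19.95
  Stage 3: F_3 = 10^(4.98/10) = 3.148, G_3 = 10^(−4.98/10) = 0.3177
  Stage 4: F_4 = 10^(9.73/10) = 9.397, G_4 = 10^(−8.67/10) = 0.1358
Friis cascade:
  F = 1.100 + (1.241 − 1)/0.9089 + (3.148 − 1)/18.13 + (9.397 − 1)/5.761 = 2.941
NF = 10 log₁₀(2.941) = 4.68 dB

4.68 dB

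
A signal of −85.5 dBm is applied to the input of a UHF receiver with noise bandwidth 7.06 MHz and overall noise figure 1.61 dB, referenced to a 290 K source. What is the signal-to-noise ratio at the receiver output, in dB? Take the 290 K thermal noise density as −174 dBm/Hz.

Noise floor: N = −174 + 10 log₁₀(B) + NF
10 log₁₀(7.06×10⁶) = 68.49 dB
N = −174 + 68.49 + 1.61 = −103.90 dBm
SNR = P_sig − N = −85.5 − (−103.90) = 18.40 dB → 18.4 dB

18.4 dB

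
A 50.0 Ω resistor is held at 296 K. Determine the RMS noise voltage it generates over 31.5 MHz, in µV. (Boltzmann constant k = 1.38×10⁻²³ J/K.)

V_n = √(4kTRB)
4kTRB = 4 × 1.38×10⁻²³ × 296 × 5.00×10¹ × 3.15×10⁷ = 2.57×10⁻¹¹ V²
V_n = √(2.57×10⁻¹¹) = 5.07×10⁻⁶ V = 5.07 µV

5.07 µV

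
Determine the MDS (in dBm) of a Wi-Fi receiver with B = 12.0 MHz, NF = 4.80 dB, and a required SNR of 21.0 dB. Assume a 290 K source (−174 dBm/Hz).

Sensitivity = −174 + 10 log₁₀(B) + NF + SNR_min
= −174 + 70.79 + 4.80 + 21.0
= −77.41 dBm → −77.4 dBm

−77.4 dBm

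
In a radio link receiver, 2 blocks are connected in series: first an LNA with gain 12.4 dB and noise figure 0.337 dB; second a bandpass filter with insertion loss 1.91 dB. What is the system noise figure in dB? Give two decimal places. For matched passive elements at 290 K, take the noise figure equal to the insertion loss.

Convert to linear (a loss of L dB is a gain of −L dB): F_i = 10^(NF_i/10), G_i = 10^(G_i,dB/10)
  Stage 1: F_1 = 10^(0.337/10) = 1.081, G_1 = 10^(12.4/10) = 17.38
  Stage 2: F_2 = 10^(1.91/10) = 1.552, G_2 = 10^(−1.91/10) = 0.6442
Friis cascade:
  F = 1.081 + (1.552 − 1)/17.38 = 1.112
NF = 10 log₁₀(1.112) = 0.46 dB

0.46 dB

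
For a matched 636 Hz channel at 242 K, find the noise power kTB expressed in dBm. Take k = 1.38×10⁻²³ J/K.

P_n = kTB = 1.38×10⁻²³ × 242 × 6.36×10² = 2.12×10⁻¹⁸ W
In dBm: 10 log₁₀(2.12×10⁻¹⁸ / 10⁻³) = −146.7 dBm

−146.7 dBm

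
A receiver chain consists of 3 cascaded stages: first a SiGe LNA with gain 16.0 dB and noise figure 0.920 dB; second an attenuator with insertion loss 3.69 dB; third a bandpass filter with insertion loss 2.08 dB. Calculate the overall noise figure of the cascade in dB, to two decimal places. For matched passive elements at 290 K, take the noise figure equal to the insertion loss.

1.16 dB

Convert to linear (a loss of L dB is a gain of −L dB): F_i = 10^(NF_i/10), G_i = 10^(G_i,dB/10)
  Stage 1: F_1 = 10^(0.920/10) = 1.236, G_1 = 10^(16.0/10) = 39.81
  Stage 2: F_2 = 10^(3.69/10) = 2.339, G_2 = 10^(−3.69/10) = 0.4276
  Stage 3: F_3 = 10^(2.08/10) = 1.614, G_3 = 10^(−2.08/10) = 0.6194
Friis cascade:
  F = 1.236 + (2.339 − 1)/39.81 + (1.614 − 1)/17.02 = 1.306
NF = 10 log₁₀(1.306) = 1.16 dB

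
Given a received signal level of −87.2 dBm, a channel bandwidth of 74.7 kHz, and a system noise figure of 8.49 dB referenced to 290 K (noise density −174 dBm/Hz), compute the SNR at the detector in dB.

29.6 dB

Noise floor: N = −174 + 10 log₁₀(B) + NF
10 log₁₀(7.47×10⁴) = 48.73 dB
N = −174 + 48.73 + 8.49 = −116.78 dBm
SNR = P_sig − N = −87.2 − (−116.78) = 29.58 dB → 29.6 dB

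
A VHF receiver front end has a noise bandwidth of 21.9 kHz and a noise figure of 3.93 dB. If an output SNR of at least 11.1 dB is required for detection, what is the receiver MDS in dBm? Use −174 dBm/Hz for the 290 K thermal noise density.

−115.6 dBm

Sensitivity = −174 + 10 log₁₀(B) + NF + SNR_min
= −174 + 43.4 + 3.93 + 11.1
= −115.57 dBm → −115.6 dBm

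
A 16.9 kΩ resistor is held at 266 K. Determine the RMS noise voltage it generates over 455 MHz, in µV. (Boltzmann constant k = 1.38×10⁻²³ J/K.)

336 µV

V_n = √(4kTRB)
4kTRB = 4 × 1.38×10⁻²³ × 266 × 1.69×10⁴ × 4.55×10⁸ = 1.13×10⁻⁷ V²
V_n = √(1.13×10⁻⁷) = 3.36×10⁻⁴ V = 336 µV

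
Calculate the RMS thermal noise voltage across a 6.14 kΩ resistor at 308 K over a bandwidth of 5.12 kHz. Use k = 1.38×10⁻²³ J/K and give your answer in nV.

731 nV

V_n = √(4kTRB)
4kTRB = 4 × 1.38×10⁻²³ × 308 × 6.14×10³ × 5.12×10³ = 5.34×10⁻¹³ V²
V_n = √(5.34×10⁻¹³) = 7.31×10⁻⁷ V = 731 nV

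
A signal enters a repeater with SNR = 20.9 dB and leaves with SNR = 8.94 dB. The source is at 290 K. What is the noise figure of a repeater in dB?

NF (dB) = SNR_in(dB) − SNR_out(dB) when the source is at T₀
NF = 20.9 − 8.94 = 11.96 dB

11.96 dB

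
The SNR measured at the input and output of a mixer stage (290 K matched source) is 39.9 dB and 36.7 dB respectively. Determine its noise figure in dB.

NF (dB) = SNR_in(dB) − SNR_out(dB) when the source is at T₀
NF = 39.9 − 36.7 = 3.2 dB

3.2 dB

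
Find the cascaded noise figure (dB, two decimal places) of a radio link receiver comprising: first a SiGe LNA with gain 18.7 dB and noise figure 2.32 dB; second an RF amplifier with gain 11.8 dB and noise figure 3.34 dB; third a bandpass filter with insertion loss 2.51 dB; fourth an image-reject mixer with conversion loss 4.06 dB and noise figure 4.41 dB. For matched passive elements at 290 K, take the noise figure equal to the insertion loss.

2.37 dB

Convert to linear (a loss of L dB is a gain of −L dB): F_i = 10^(NF_i/10), G_i = 10^(G_i,dB/10)
  Stage 1: F_1 = 10^(2.32/10) = 1.706, G_1 = 10^(18.7/10) = 74.13
  Stage 2: F_2 = 10^(3.34/10) = 2.158, G_2 = 10^(11.8/10) = 15.14
  Stage 3: F_3 = 10^(2.51/10) = 1.782, G_3 = 10^(−2.51/10) = 0.5610
  Stage 4: F_4 = 10^(4.41/10) = 2.761, G_4 = 10^(−4.06/10) = 0.3926
Friis cascade:
  F = 1.706 + (2.158 − 1)/74.13 + (1.782 − 1)/1122 + (2.761 − 1)/629.5 = 1.725
NF = 10 log₁₀(1.725) = 2.37 dB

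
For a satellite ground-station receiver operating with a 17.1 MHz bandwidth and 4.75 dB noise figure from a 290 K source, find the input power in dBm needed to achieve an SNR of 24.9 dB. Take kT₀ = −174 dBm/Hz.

Sensitivity = −174 + 10 log₁₀(B) + NF + SNR_min
= −174 + 72.33 + 4.75 + 24.9
= −72.02 dBm → −72.0 dBm

−72.0 dBm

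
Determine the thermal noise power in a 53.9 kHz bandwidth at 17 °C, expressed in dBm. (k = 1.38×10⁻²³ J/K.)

−126.7 dBm

T = 17 °C + 273.15 = 290.15 K
P_n = kTB = 1.38×10⁻²³ × 290.15 × 5.39×10⁴ = 2.16×10⁻¹⁶ W
In dBm: 10 log₁₀(2.16×10⁻¹⁶ / 10⁻³) = −126.7 dBm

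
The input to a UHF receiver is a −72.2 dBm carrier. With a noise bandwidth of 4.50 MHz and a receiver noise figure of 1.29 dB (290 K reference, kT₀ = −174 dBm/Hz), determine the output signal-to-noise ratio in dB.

34.0 dB

Noise floor: N = −174 + 10 log₁₀(B) + NF
10 log₁₀(4.50×10⁶) = 66.53 dB
N = −174 + 66.53 + 1.29 = −106.18 dBm
SNR = P_sig − N = −72.2 − (−106.18) = 33.98 dB → 34.0 dB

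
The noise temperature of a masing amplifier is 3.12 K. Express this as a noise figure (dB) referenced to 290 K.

F = 1 + T_e/T₀ = 1 + 3.12/290 = 1.01076
NF = 10 log₁₀(1.01076) = 0.046 dB

0.046 dB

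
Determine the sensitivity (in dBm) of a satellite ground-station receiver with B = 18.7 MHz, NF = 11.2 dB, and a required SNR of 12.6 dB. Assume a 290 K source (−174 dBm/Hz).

Sensitivity = −174 + 10 log₁₀(B) + NF + SNR_min
= −174 + 72.72 + 11.2 + 12.6
= −77.48 dBm → −77.5 dBm

−77.5 dBm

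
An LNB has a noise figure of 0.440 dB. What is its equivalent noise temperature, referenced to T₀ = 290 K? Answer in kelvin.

30.9 K

F = 10^(0.440/10) = 1.10662
T_e = (F − 1)·T₀ = (1.10662 − 1) × 290 = 30.9 K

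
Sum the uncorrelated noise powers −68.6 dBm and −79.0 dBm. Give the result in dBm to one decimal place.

−68.2 dBm

Convert to linear, add, convert back:
P₁ = 1.38×10⁻¹⁰ W, P₂ = 1.26×10⁻¹¹ W
P_tot = 1.51×10⁻¹⁰ W → 10 log₁₀(P_tot / 10⁻³) = −68.2 dBm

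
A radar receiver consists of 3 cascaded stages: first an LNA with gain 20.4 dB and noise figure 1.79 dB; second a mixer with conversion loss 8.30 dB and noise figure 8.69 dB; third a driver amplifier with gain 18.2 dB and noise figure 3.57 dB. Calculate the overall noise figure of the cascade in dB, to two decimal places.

2.17 dB

Convert to linear (a loss of L dB is a gain of −L dB): F_i = 10^(NF_i/10), G_i = 10^(G_i,dB/10)
  Stage 1: F_1 = 10^(1.79/10) = 1.510, G_1 = 10^(20.4/10) = 109.6
  Stage 2: F_2 = 10^(8.69/10) = 7.396, G_2 = 10^(−8.30/10) = 0.1479
  Stage 3: F_3 = 10^(3.57/10) = 2.275, G_3 = 10^(18.2/10) = 66.07
Friis cascade:
  F = 1.510 + (7.396 − 1)/109.6 + (2.275 − 1)/16.22 = 1.647
NF = 10 log₁₀(1.647) = 2.17 dB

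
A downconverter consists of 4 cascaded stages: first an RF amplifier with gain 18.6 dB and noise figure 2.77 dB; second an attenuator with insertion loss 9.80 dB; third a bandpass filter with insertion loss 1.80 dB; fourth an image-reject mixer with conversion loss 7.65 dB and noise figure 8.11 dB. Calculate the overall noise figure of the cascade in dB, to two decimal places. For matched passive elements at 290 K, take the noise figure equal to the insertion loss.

5.01 dB

Convert to linear (a loss of L dB is a gain of −L dB): F_i = 10^(NF_i/10), G_i = 10^(G_i,dB/10)
  Stage 1: F_1 = 10^(2.77/10) = 1.892, G_1 = 10^(18.6/10) = 72.44
  Stage 2: F_2 = 10^(9.80/10) = 9.550, G_2 = 10^(−9.80/10) = 0.1047
  Stage 3: F_3 = 10^(1.80/10) = 1.514, G_3 = 10^(−1.80/10) = 0.6607
  Stage 4: F_4 = 10^(8.11/10) = 6.471, G_4 = 10^(−7.65/10) = 0.1718
Friis cascade:
  F = 1.892 + (9.550 − 1)/72.44 + (1.514 − 1)/7.586 + (6.471 − 1)/5.012 = 3.170
NF = 10 log₁₀(3.170) = 5.01 dB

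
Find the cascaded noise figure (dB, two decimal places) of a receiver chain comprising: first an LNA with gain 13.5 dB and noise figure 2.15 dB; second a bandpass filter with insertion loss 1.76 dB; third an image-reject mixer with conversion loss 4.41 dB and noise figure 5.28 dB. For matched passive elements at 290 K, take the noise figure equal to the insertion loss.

Convert to linear (a loss of L dB is a gain of −L dB): F_i = 10^(NF_i/10), G_i = 10^(G_i,dB/10)
  Stage 1: F_1 = 10^(2.15/10) = 1.641, G_1 = 10^(13.5/10) = 22.39
  Stage 2: F_2 = 10^(1.76/10) = 1.500, G_2 = 10^(−1.76/10) = 0.6668
  Stage 3: F_3 = 10^(5.28/10) = 3.373, G_3 = 10^(−4.41/10) = 0.3622
Friis cascade:
  F = 1.641 + (1.500 − 1)/22.39 + (3.373 − 1)/14.93 = 1.822
NF = 10 log₁₀(1.822) = 2.61 dB

2.61 dB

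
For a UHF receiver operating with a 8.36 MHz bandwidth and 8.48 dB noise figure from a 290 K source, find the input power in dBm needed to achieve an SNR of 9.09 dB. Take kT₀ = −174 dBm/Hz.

Sensitivity = −174 + 10 log₁₀(B) + NF + SNR_min
= −174 + 69.22 + 8.48 + 9.09
= −87.21 dBm → −87.2 dBm

−87.2 dBm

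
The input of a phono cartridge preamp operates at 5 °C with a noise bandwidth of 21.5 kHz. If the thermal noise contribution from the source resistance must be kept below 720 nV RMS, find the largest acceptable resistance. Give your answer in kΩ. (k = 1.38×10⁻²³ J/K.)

T = 5 °C + 273.15 = 278.15 K
Johnson–Nyquist: V_n = √(4kTRB) ⇒ R = V_n² / (4kTB)
4kTB = 4 × 1.38×10⁻²³ × 278.15 × 2.15×10⁴ = 3.30×10⁻¹⁶
R = (7.20×10⁻⁷)² / 3.30×10⁻¹⁶ = 1.57×10³ Ω = 1.57 kΩ

1.57 kΩ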